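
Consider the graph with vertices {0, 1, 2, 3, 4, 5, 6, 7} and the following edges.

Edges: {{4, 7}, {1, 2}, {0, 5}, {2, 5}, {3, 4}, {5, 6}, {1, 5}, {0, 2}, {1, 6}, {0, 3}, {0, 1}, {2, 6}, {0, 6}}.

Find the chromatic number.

0, 1, 2, 5, 6 are pairwise adjacent (a clique of size 5), so at least 5 colors are needed.
5 colors suffice: color red → {0, 4}; color blue → {2, 3, 7}; color green → {1}; color yellow → {5}; color purple → {6}. Every edge joins two different colors.

5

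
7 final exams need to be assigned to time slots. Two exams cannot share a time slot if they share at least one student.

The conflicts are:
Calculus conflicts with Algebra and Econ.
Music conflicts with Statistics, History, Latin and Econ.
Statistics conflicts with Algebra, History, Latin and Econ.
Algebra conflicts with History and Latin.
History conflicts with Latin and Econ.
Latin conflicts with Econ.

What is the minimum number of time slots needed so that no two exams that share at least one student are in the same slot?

Music, Statistics, History, Latin, Econ pairwise conflict, so at least 5 time slots are needed.
5 time slots suffice: time slot 1 → {Calculus, History}; time slot 2 → {Statistics}; time slot 3 → {Latin}; time slot 4 → {Algebra, Econ}; time slot 5 → {Music}. Every pair that conflicts lands in different time slots.

5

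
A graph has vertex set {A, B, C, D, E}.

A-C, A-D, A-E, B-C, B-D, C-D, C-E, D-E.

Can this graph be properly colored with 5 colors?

The chromatic number is 4. A, C, D, E are mutually adjacent (a clique of size 4), so at least 4 colors are needed.
4 colors suffice: A=4, B=3, C=2, D=1, E=3.
Since 5 ≥ 4, a proper 5-coloring certainly exists.

Yes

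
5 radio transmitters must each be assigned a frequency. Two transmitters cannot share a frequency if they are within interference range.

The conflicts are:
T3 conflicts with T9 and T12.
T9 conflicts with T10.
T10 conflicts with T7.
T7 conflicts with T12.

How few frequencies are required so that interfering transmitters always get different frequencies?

The cycle T10-T9-T3-T12-T7-T10 has odd length 5, so it cannot be 2-colored; at least 3 frequencies are needed.
3 frequencies suffice: frequency 1 → {T3, T7}; frequency 2 → {T9, T12}; frequency 3 → {T10}. No two conflicting transmitters share a frequency.

3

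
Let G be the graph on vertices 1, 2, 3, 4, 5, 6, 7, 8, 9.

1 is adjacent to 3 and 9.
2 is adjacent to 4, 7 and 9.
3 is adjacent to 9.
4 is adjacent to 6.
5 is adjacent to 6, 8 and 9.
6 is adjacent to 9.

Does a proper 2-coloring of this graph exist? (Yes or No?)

No

5, 6, 9 form a triangle, so at least 3 colors are needed.
So 2 colors are not enough.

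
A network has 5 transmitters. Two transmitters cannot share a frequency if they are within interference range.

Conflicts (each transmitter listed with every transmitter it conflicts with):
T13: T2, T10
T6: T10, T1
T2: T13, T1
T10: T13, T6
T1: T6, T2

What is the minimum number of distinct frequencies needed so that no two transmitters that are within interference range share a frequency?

The cycle T10-T6-T1-T2-T13-T10 has odd length 5, so it cannot be 2-colored; at least 3 frequencies are needed.
3 frequencies suffice: T13=1, T6=2, T2=2, T10=3, T1=1. Every pair that conflicts lands in different frequencies.

3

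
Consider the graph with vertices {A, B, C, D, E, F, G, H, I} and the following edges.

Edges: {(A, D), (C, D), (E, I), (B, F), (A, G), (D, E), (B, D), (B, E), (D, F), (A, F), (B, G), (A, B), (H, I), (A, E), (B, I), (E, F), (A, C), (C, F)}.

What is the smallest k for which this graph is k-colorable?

5

A, B, D, E, F are mutually adjacent (a clique of size 5), so at least 5 colors are needed.
5 colors suffice: color red → {B, C, H}; color blue → {A, I}; color green → {E, G}; color yellow → {D}; color purple → {F}. No two adjacent vertices share a color.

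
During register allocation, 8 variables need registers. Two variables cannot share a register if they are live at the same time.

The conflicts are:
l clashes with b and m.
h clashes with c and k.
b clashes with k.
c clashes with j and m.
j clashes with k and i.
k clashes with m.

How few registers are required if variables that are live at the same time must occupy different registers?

l and b conflict, so at least 2 registers are needed.
Using 2 registers: l=1, h=2, b=2, c=1, j=2, k=1, m=2, i=1. Each listed conflict is separated.

2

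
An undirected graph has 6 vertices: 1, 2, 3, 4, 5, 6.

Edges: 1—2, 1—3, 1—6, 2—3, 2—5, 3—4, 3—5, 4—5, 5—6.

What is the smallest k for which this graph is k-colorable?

2, 3, 5 form a triangle, so at least 3 colors are needed.
A valid assignment using 3 colors: 1=red, 2=green, 3=blue, 4=green, 5=red, 6=blue. No two adjacent vertices share a color.

3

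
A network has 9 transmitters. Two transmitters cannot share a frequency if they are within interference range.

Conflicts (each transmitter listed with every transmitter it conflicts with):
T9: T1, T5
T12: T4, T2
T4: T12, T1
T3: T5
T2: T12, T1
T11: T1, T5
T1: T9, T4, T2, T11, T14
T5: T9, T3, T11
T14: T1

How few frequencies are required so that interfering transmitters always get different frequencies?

2

T12 and T2 conflict, so at least 2 frequencies are needed.
2 frequencies suffice: frequency 1 → {T12, T1, T5}; frequency 2 → {T9, T4, T3, T2, T11, T14}. Every pair that conflicts lands in different frequencies.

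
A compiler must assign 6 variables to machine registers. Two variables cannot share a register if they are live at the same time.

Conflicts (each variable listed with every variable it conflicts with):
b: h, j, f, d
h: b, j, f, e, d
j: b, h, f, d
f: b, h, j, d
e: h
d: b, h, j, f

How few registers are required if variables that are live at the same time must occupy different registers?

b, h, j, f, d are mutually in conflict, so at least 5 registers are needed.
A valid assignment using 5 registers: b=4, h=1, j=5, f=2, e=2, d=3. Each listed conflict is separated.

5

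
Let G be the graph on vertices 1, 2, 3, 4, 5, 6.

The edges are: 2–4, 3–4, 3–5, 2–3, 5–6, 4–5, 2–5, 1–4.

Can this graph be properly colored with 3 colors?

No

2, 3, 4, 5 are mutually adjacent (a clique of size 4), so at least 4 colors are needed.
So 3 colors are not enough.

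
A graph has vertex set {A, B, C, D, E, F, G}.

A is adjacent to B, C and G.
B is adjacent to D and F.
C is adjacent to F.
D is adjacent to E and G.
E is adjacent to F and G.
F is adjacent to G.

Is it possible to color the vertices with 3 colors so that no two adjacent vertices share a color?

Yes

The chromatic number is 3. E, F, G are mutually adjacent, so at least 3 colors are needed.
3 colors suffice: color red → {B, C, G}; color blue → {A, D, F}; color green → {E}.
That is already a proper 3-coloring.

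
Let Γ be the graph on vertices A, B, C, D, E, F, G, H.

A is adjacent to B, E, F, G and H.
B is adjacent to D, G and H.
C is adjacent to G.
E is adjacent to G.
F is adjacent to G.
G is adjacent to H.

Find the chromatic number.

A, B, G, H are pairwise adjacent (a clique of size 4), so at least 4 colors are needed.
4 colors suffice: color 1 → {D, G}; color 2 → {A, C}; color 3 → {B, E, F}; color 4 → {H}. Each edge has distinct colors on its endpoints.

4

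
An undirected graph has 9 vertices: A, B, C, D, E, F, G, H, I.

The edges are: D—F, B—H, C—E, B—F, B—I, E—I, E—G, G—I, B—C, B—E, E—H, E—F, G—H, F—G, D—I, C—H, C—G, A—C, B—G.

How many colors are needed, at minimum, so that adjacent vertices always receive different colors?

B, C, E, G, H form a clique, so at least 5 colors are needed.
5 colors suffice: A=1, B=3, C=4, D=1, E=2, F=4, G=1, H=5, I=4. Every edge joins two different colors.

5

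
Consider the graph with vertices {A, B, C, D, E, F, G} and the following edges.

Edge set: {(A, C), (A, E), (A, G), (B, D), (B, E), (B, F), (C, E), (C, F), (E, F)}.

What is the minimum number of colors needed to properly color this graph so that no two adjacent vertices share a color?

C, E, F are mutually adjacent, so at least 3 colors are needed.
One proper 3-coloring: A=green, B=blue, C=blue, D=red, E=red, F=green, G=red. Each edge has distinct colors on its endpoints.

3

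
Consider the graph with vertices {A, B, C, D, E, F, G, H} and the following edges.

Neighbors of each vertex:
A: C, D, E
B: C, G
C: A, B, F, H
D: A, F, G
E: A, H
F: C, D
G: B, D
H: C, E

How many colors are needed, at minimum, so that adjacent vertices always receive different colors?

3

The cycle G-B-C-F-D-G has odd length 5, so it cannot be 2-colored; at least 3 colors are needed.
3 colors suffice: A=blue, B=blue, C=red, D=red, E=red, F=blue, G=green, H=blue. Every edge joins two different colors.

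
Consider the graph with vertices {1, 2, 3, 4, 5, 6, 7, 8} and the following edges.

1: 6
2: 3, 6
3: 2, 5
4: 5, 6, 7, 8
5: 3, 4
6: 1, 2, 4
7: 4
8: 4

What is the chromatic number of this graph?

The cycle 6-4-5-3-2-6 has odd length 5, so it cannot be 2-colored; at least 3 colors are needed.
One proper 3-coloring: 1=a, 2=a, 3=c, 4=a, 5=b, 6=b, 7=b, 8=b. Every edge joins two different colors.

3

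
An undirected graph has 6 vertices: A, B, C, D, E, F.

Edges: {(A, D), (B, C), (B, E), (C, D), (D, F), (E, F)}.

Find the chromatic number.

The cycle D-C-B-E-F-D has odd length 5, so it cannot be 2-colored; at least 3 colors are needed.
3 colors suffice: A=2, B=1, C=2, D=1, E=3, F=2. Each edge has distinct colors on its endpoints.

3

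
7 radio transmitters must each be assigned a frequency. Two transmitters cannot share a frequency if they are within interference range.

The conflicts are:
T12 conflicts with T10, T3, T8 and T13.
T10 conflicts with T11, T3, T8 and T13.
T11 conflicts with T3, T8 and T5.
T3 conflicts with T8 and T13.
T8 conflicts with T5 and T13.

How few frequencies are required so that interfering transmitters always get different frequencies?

5

T12, T10, T3, T8, T13 are mutually in conflict, so at least 5 frequencies are needed.
5 frequencies suffice: frequency 1 → {T8}; frequency 2 → {T3, T5}; frequency 3 → {T10}; frequency 4 → {T11, T13}; frequency 5 → {T12}. Each listed conflict is separated.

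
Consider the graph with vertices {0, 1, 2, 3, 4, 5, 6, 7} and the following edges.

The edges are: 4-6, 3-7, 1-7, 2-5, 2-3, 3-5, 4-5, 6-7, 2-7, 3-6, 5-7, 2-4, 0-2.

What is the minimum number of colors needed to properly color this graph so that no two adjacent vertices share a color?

4

2, 3, 5, 7 are pairwise adjacent (a clique of size 4), so at least 4 colors are needed.
4 colors suffice: color red → {1, 2, 6}; color blue → {0, 4, 7}; color green → {5}; color yellow → {3}. No two adjacent vertices share a color.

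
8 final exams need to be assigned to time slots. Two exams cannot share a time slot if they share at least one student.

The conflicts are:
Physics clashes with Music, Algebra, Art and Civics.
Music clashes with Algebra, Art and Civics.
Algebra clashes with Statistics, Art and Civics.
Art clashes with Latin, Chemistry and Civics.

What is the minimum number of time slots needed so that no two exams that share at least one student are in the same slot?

Physics, Music, Algebra, Art, Civics pairwise conflict, so at least 5 time slots are needed.
A valid assignment using 5 time slots: Physics=4, Music=5, Algebra=2, Statistics=1, Art=1, Latin=2, Chemistry=2, Civics=3. Each listed conflict is separated.

5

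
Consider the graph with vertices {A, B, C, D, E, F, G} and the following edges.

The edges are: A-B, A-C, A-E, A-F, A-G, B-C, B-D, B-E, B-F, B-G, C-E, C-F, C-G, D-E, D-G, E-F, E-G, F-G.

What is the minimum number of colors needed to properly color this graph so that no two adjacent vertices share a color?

A, B, C, E, F, G are mutually adjacent (a clique of size 6), so at least 6 colors are needed.
6 colors suffice: A=4, B=3, C=5, D=4, E=1, F=6, G=2. No two adjacent vertices share a color.

6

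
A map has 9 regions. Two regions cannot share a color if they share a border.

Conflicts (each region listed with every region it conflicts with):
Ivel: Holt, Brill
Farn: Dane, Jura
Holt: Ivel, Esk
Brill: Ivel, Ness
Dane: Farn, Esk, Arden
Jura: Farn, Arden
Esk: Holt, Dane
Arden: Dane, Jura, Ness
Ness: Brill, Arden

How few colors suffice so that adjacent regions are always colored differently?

The cycle Ivel-Brill-Ness-Arden-Dane-Esk-Holt-Ivel has odd length 7, so it cannot be 2-colored; at least 3 colors are needed.
3 colors suffice: color 1 → {Farn, Brill, Esk, Arden}; color 2 → {Ivel, Dane, Jura, Ness}; color 3 → {Holt}. No two conflicting regions share a color.

3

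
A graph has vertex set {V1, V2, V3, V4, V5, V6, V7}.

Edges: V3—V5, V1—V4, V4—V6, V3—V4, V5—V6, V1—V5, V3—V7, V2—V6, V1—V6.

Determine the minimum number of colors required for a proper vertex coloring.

V1, V5, V6 are pairwise adjacent, so at least 3 colors are needed.
A valid assignment using 3 colors: V1=3, V2=2, V3=1, V4=2, V5=2, V6=1, V7=2. No two adjacent vertices share a color.

3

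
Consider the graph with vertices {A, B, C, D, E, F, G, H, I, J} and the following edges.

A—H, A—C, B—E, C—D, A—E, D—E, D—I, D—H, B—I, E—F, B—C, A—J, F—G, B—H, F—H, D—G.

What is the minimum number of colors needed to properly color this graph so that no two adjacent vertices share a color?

2

F and G are adjacent, so at least 2 colors are needed.
2 colors suffice: color 1 → {A, B, D, F}; color 2 → {C, E, G, H, I, J}. Each edge has distinct colors on its endpoints.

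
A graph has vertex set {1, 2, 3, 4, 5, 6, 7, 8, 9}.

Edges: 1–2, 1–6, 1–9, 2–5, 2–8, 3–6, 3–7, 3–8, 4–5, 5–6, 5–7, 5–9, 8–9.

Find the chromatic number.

The cycle 2-1-6-3-8-2 has odd length 5, so it cannot be 2-colored; at least 3 colors are needed.
One proper 3-coloring: 1=red, 2=blue, 3=red, 4=blue, 5=red, 6=blue, 7=blue, 8=green, 9=blue. Each edge has distinct colors on its endpoints.

3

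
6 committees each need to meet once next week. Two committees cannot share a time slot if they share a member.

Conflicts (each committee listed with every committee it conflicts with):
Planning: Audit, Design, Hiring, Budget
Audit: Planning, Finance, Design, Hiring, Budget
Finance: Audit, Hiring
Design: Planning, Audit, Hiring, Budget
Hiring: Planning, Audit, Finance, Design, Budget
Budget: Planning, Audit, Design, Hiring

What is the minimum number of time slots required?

5

Planning, Audit, Design, Hiring, Budget are mutually in conflict, so at least 5 time slots are needed.
5 time slots suffice: time slot 1 → {Audit}; time slot 2 → {Hiring}; time slot 3 → {Planning, Finance}; time slot 4 → {Design}; time slot 5 → {Budget}. Each listed conflict is separated.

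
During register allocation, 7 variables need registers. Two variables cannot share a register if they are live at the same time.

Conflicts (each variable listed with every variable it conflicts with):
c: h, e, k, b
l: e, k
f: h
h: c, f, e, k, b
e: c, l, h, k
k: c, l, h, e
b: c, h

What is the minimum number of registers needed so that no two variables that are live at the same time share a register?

4

c, h, e, k all conflict with each other, so at least 4 registers are needed.
4 registers suffice: c=2, l=1, f=2, h=1, e=4, k=3, b=3. Each listed conflict is separated.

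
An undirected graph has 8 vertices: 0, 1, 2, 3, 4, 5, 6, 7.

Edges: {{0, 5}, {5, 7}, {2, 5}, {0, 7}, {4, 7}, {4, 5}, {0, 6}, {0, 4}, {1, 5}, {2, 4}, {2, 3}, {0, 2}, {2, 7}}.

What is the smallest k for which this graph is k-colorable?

0, 2, 4, 5, 7 are pairwise adjacent (a clique of size 5), so at least 5 colors are needed.
A valid assignment using 5 colors: 0=green, 1=blue, 2=blue, 3=red, 4=yellow, 5=red, 6=red, 7=purple. Every edge joins two different colors.

5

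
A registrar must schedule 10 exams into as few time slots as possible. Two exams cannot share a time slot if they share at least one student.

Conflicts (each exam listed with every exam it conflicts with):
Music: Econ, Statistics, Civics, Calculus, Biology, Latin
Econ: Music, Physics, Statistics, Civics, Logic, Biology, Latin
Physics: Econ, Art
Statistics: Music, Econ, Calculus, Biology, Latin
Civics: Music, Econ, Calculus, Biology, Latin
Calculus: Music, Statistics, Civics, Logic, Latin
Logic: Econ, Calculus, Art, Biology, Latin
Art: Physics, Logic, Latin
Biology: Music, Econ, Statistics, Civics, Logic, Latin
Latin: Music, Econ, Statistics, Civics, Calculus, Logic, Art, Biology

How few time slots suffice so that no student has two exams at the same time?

5

Music, Econ, Civics, Biology, Latin pairwise conflict, so at least 5 time slots are needed.
A valid assignment using 5 time slots: Music=4, Econ=2, Physics=1, Statistics=5, Civics=5, Calculus=2, Logic=4, Art=2, Biology=3, Latin=1. Each listed conflict is separated.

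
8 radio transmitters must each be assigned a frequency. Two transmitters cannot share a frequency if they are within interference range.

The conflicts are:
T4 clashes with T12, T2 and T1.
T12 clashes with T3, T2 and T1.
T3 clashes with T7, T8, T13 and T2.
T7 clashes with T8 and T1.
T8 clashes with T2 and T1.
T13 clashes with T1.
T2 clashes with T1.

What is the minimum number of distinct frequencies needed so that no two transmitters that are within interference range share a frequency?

T4, T12, T2, T1 pairwise conflict, so at least 4 frequencies are needed.
4 frequencies suffice: frequency 1 → {T3, T1}; frequency 2 → {T7, T13, T2}; frequency 3 → {T12, T8}; frequency 4 → {T4}. No two conflicting transmitters share a frequency.

4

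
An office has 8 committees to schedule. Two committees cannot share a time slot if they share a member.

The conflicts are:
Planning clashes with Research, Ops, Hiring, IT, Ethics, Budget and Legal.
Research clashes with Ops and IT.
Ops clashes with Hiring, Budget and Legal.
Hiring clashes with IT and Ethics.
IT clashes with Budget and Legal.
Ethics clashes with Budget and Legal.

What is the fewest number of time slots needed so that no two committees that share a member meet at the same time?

3

Planning, Hiring, Ethics all conflict with each other, so at least 3 time slots are needed.
Using 3 time slots: Planning=1, Research=3, Ops=2, Hiring=3, IT=2, Ethics=2, Budget=3, Legal=3. Each listed conflict is separated.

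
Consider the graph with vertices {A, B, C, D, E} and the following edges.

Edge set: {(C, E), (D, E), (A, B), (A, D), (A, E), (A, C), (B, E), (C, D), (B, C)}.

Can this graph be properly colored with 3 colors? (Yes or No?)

No

A, B, C, E form a clique, so at least 4 colors are needed.
So 3 colors are not enough.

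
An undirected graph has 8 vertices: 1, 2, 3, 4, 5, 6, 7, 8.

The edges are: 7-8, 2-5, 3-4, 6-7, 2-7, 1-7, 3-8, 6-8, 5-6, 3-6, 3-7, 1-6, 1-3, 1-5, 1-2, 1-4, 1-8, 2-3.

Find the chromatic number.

5

1, 3, 6, 7, 8 are mutually adjacent (a clique of size 5), so at least 5 colors are needed.
5 colors suffice: color red → {1}; color blue → {3, 5}; color green → {4, 7}; color yellow → {2, 6}; color purple → {8}. Each edge has distinct colors on its endpoints.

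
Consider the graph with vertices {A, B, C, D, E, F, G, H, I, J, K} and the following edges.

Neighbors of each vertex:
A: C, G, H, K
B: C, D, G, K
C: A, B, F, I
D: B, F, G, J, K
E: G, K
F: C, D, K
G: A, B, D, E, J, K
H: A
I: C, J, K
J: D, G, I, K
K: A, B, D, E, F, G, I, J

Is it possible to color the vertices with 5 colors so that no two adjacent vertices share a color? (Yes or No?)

The chromatic number is 4. D, G, J, K form a clique, so at least 4 colors are needed.
One proper 4-coloring: A=green, B=yellow, C=red, D=green, E=green, F=blue, G=blue, H=red, I=blue, J=yellow, K=red.
Since 5 ≥ 4, a proper 5-coloring certainly exists.

Yes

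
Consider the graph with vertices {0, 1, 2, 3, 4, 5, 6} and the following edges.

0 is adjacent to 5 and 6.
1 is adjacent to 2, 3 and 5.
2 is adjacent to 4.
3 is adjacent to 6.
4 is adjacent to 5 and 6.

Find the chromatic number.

The cycle 1-3-6-4-5-1 has odd length 5, so it cannot be 2-colored; at least 3 colors are needed.
3 colors suffice: color red → {2, 5, 6}; color blue → {0, 1, 4}; color green → {3}. No two adjacent vertices share a color.

3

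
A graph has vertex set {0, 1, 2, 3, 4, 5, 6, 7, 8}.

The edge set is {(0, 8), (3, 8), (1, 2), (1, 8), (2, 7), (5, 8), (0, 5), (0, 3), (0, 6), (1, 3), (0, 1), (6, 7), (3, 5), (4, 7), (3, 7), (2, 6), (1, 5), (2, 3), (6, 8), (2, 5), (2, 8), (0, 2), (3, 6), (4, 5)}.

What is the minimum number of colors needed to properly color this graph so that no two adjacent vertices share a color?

6

0, 1, 2, 3, 5, 8 form a clique, so at least 6 colors are needed.
6 colors suffice: 0=green, 1=orange, 2=red, 3=blue, 4=red, 5=yellow, 6=yellow, 7=green, 8=purple. No two adjacent vertices share a color.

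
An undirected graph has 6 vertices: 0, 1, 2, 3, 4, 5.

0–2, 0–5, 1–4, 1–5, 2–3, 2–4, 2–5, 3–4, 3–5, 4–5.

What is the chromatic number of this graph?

2, 3, 4, 5 are pairwise adjacent (a clique of size 4), so at least 4 colors are needed.
One proper 4-coloring: 0=c, 1=b, 2=b, 3=d, 4=c, 5=a. No two adjacent vertices share a color.

4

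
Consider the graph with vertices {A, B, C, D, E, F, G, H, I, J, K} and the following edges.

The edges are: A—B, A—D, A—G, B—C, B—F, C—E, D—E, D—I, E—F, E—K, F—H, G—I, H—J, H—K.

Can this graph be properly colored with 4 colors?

The chromatic number is 3. The cycle B-A-D-E-C-B has odd length 5, so it cannot be 2-colored; at least 3 colors are needed.
3 colors suffice: color 1 → {B, E, H, I}; color 2 → {C, D, F, G, J, K}; color 3 → {A}.
Since 4 ≥ 3, a proper 4-coloring certainly exists.

Yes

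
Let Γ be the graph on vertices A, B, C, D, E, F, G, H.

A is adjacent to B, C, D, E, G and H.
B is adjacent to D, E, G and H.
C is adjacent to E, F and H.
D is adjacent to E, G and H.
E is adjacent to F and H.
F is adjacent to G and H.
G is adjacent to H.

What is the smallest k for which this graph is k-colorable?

5

A, B, D, E, H are pairwise adjacent (a clique of size 5), so at least 5 colors are needed.
One proper 5-coloring: A=3, B=5, C=4, D=4, E=2, F=3, G=2, H=1. Each edge has distinct colors on its endpoints.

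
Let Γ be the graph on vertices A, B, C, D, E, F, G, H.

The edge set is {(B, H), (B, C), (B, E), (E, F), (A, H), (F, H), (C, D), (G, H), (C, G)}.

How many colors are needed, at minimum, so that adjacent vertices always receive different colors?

B and E are adjacent, so at least 2 colors are needed.
2 colors suffice: A=2, B=2, C=1, D=2, E=1, F=2, G=2, H=1. No two adjacent vertices share a color.

2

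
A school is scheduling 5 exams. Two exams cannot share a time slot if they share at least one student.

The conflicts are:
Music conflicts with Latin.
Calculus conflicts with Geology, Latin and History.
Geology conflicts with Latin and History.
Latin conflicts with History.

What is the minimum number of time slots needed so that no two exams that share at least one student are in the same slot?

4

Calculus, Geology, Latin, History are mutually in conflict, so at least 4 time slots are needed.
A valid assignment using 4 time slots: Music=2, Calculus=3, Geology=4, Latin=1, History=2. No two conflicting exams share a time slot.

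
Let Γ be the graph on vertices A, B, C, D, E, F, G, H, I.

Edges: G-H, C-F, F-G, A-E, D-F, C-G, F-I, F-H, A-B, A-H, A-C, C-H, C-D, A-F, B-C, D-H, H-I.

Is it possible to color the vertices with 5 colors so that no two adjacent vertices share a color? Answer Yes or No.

Yes

The chromatic number is 4. C, F, G, H are pairwise adjacent (a clique of size 4), so at least 4 colors are needed.
4 colors suffice: color 1 → {B, E, H}; color 2 → {F}; color 3 → {C, I}; color 4 → {A, D, G}.
Since 5 ≥ 4, a proper 5-coloring certainly exists.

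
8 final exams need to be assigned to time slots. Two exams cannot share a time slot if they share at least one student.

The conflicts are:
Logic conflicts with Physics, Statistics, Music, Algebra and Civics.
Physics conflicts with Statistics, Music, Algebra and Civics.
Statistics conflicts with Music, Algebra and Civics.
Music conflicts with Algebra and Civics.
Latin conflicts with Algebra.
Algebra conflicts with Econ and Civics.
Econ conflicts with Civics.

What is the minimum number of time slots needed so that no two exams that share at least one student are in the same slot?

Logic, Physics, Statistics, Music, Algebra, Civics pairwise conflict, so at least 6 time slots are needed.
6 time slots suffice: time slot 1 → {Algebra}; time slot 2 → {Latin, Civics}; time slot 3 → {Logic, Econ}; time slot 4 → {Physics}; time slot 5 → {Music}; time slot 6 → {Statistics}. Every pair that conflicts lands in different time slots.

6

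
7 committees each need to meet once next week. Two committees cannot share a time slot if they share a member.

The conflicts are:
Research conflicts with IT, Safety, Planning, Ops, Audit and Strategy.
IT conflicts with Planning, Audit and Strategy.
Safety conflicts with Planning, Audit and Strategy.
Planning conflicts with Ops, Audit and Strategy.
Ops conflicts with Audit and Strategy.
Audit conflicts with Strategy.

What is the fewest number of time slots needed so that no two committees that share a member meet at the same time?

5

Research, Planning, Ops, Audit, Strategy are mutually in conflict, so at least 5 time slots are needed.
5 time slots suffice: time slot 1 → {Planning}; time slot 2 → {Audit}; time slot 3 → {Strategy}; time slot 4 → {Research}; time slot 5 → {IT, Safety, Ops}. No two conflicting committees share a time slot.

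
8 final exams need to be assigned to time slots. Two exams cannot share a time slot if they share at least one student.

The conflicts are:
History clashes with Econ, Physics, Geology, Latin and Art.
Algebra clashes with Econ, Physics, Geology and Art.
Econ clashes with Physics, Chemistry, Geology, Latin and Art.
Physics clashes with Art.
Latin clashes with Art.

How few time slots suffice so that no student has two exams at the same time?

History, Econ, Latin, Art pairwise conflict, so at least 4 time slots are needed.
4 time slots suffice: time slot 1 → {Econ}; time slot 2 → {Chemistry, Geology, Art}; time slot 3 → {History, Algebra}; time slot 4 → {Physics, Latin}. Each listed conflict is separated.

4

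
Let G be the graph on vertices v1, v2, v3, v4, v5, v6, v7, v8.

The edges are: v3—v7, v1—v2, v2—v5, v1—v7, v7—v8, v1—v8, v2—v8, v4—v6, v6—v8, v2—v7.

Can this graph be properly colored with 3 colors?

No

v1, v2, v7, v8 are mutually adjacent (a clique of size 4), so at least 4 colors are needed.
So 3 colors are not enough.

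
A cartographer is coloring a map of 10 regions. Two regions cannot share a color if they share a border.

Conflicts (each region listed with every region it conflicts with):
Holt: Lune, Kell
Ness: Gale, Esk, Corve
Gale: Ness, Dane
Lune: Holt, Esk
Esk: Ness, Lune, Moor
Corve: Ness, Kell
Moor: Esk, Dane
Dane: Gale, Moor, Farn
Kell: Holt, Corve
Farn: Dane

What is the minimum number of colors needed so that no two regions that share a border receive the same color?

3

The cycle Dane-Gale-Ness-Esk-Moor-Dane has odd length 5, so it cannot be 2-colored; at least 3 colors are needed.
One proper 3-coloring: Holt=1, Ness=1, Gale=2, Lune=3, Esk=2, Corve=2, Moor=3, Dane=1, Kell=3, Farn=2. Each listed conflict is separated.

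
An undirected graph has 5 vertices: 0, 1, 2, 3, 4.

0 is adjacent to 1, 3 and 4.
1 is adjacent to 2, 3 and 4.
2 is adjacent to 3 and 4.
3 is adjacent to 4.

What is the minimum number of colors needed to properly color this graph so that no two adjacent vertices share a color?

4

1, 2, 3, 4 are mutually adjacent (a clique of size 4), so at least 4 colors are needed.
One proper 4-coloring: 0=yellow, 1=blue, 2=yellow, 3=red, 4=green. Each edge has distinct colors on its endpoints.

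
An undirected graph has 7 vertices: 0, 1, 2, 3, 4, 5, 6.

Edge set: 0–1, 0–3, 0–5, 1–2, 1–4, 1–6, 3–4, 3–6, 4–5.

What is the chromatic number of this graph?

2

0 and 3 are adjacent, so at least 2 colors are needed.
2 colors suffice: color red → {1, 3, 5}; color blue → {0, 2, 4, 6}. Every edge joins two different colors.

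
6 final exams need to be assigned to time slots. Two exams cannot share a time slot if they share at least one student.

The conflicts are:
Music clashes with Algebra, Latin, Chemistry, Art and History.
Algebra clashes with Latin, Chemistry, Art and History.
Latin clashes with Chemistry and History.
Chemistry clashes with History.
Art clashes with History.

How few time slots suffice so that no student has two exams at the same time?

5

Music, Algebra, Latin, Chemistry, History are mutually in conflict, so at least 5 time slots are needed.
5 time slots suffice: time slot 1 → {Algebra}; time slot 2 → {History}; time slot 3 → {Music}; time slot 4 → {Chemistry, Art}; time slot 5 → {Latin}. No two conflicting exams share a time slot.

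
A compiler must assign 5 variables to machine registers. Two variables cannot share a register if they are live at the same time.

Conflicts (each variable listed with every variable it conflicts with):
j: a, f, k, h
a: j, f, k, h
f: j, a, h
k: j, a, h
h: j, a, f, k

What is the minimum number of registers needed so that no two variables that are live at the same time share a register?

4

j, a, k, h all conflict with each other, so at least 4 registers are needed.
Using 4 registers: j=2, a=1, f=4, k=4, h=3. No two conflicting variables share a register.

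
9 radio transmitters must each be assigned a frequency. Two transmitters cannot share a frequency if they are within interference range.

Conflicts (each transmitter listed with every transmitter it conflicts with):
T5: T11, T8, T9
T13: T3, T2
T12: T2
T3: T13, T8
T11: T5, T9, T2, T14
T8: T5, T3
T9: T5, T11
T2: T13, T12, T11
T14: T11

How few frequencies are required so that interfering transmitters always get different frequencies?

3

T5, T11, T9 all conflict with each other, so at least 3 frequencies are needed.
3 frequencies suffice: frequency 1 → {T13, T12, T11, T8}; frequency 2 → {T5, T3, T2, T14}; frequency 3 → {T9}. Each listed conflict is separated.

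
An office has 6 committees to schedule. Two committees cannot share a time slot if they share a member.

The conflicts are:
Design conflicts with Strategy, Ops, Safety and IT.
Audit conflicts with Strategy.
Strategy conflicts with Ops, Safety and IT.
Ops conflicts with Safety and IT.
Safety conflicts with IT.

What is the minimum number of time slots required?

Design, Strategy, Ops, Safety, IT are mutually in conflict, so at least 5 time slots are needed.
5 time slots suffice: time slot 1 → {Strategy}; time slot 2 → {Design, Audit}; time slot 3 → {Safety}; time slot 4 → {Ops}; time slot 5 → {IT}. Every pair that conflicts lands in different time slots.

5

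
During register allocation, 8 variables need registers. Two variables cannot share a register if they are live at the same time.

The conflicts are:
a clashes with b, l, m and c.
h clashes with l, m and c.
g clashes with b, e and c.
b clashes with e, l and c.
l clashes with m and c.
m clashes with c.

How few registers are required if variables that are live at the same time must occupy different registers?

h, l, m, c all conflict with each other, so at least 4 registers are needed.
4 registers suffice: register 1 → {e, c}; register 2 → {g, l}; register 3 → {b, m}; register 4 → {a, h}. Each listed conflict is separated.

4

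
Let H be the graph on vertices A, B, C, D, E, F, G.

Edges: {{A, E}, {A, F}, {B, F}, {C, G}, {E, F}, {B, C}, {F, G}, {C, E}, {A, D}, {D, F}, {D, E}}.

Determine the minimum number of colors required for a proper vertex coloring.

4

A, D, E, F are pairwise adjacent (a clique of size 4), so at least 4 colors are needed.
One proper 4-coloring: A=3, B=2, C=1, D=4, E=2, F=1, G=2. Each edge has distinct colors on its endpoints.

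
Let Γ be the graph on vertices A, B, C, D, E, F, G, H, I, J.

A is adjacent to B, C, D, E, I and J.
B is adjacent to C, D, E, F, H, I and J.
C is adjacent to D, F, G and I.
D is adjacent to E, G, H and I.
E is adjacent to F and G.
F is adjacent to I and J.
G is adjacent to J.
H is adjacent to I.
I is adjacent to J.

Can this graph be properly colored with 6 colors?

Yes

The chromatic number is 5. A, B, C, D, I are mutually adjacent (a clique of size 5), so at least 5 colors are needed.
5 colors suffice: color 1 → {B, G}; color 2 → {D, F}; color 3 → {E, I}; color 4 → {C, H, J}; color 5 → {A}.
Since 6 ≥ 5, a proper 6-coloring certainly exists.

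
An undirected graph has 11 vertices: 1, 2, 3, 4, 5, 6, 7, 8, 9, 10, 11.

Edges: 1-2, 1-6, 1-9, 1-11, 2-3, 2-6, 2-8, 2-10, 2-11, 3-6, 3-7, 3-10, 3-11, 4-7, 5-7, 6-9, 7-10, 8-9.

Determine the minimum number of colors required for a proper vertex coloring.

3

1, 2, 6 are mutually adjacent, so at least 3 colors are needed.
3 colors suffice: color red → {2, 7, 9}; color blue → {1, 3, 4, 5, 8}; color green → {6, 10, 11}. No two adjacent vertices share a color.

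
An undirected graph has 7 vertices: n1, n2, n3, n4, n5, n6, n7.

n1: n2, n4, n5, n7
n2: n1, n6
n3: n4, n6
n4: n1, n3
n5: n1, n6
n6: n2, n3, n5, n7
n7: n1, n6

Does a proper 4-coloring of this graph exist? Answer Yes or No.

The chromatic number is 3. The cycle n7-n6-n3-n4-n1-n7 has odd length 5, so it cannot be 2-colored; at least 3 colors are needed.
3 colors suffice: color 1 → {n1, n6}; color 2 → {n2, n3, n5, n7}; color 3 → {n4}.
Since 4 ≥ 3, a proper 4-coloring certainly exists.

Yes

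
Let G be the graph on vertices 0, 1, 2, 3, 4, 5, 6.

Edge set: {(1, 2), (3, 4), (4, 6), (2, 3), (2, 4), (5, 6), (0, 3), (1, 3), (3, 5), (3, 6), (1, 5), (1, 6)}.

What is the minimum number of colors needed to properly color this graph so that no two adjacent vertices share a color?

4

1, 3, 5, 6 form a clique, so at least 4 colors are needed.
One proper 4-coloring: 0=b, 1=c, 2=b, 3=a, 4=c, 5=d, 6=b. Every edge joins two different colors.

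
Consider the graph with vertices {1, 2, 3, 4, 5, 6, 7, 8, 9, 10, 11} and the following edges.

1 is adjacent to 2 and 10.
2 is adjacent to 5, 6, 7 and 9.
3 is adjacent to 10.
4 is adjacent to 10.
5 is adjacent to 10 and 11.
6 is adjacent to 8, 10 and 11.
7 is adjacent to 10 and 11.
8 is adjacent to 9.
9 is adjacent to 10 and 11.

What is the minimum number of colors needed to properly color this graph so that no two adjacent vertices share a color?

2

7 and 11 are adjacent, so at least 2 colors are needed.
2 colors suffice: color red → {2, 8, 10, 11}; color blue → {1, 3, 4, 5, 6, 7, 9}. Each edge has distinct colors on its endpoints.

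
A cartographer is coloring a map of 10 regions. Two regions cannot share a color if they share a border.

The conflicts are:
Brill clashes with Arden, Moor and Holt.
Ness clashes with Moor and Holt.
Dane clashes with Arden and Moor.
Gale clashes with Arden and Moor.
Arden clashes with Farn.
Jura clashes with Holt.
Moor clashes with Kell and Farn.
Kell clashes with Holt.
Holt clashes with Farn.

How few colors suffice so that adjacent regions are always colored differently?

Gale and Arden conflict, so at least 2 colors are needed.
A valid assignment using 2 colors: Brill=2, Ness=2, Dane=2, Gale=2, Arden=1, Jura=2, Moor=1, Kell=2, Holt=1, Farn=2. Each listed conflict is separated.

2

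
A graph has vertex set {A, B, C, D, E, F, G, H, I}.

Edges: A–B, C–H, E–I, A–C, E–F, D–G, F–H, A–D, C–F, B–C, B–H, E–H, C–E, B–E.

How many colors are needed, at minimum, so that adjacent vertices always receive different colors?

4

C, E, F, H are mutually adjacent (a clique of size 4), so at least 4 colors are needed.
4 colors suffice: color 1 → {A, E, G}; color 2 → {C, D, I}; color 3 → {H}; color 4 → {B, F}. Every edge joins two different colors.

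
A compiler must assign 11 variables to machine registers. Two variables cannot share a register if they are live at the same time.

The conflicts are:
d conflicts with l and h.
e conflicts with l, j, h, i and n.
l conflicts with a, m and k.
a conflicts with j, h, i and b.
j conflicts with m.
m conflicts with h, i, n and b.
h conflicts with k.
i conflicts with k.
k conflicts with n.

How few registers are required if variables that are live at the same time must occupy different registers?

2

m and b conflict, so at least 2 registers are needed.
2 registers suffice: d=1, e=1, l=2, a=1, j=2, m=1, h=2, i=2, k=1, n=2, b=2. Each listed conflict is separated.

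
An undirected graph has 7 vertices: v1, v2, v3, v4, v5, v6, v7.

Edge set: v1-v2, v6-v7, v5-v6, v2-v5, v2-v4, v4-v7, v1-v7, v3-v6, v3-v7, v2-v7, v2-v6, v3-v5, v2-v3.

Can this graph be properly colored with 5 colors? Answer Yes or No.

Yes

The chromatic number is 4. v2, v3, v6, v7 are pairwise adjacent (a clique of size 4), so at least 4 colors are needed.
4 colors suffice: v1=green, v2=red, v3=yellow, v4=green, v5=blue, v6=green, v7=blue.
Since 5 ≥ 4, a proper 5-coloring certainly exists.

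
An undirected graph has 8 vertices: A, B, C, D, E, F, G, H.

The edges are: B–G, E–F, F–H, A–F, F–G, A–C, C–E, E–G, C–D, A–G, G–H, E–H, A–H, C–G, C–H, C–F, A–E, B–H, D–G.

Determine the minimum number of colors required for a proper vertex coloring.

A, C, E, F, G, H are mutually adjacent (a clique of size 6), so at least 6 colors are needed.
One proper 6-coloring: A=4, B=3, C=3, D=2, E=5, F=6, G=1, H=2. Every edge joins two different colors.

6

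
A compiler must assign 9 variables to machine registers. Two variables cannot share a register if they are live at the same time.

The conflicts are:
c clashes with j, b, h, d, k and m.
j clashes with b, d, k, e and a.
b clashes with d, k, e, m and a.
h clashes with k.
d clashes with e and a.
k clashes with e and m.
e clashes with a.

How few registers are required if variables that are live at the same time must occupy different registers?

5

j, b, d, e, a pairwise conflict, so at least 5 registers are needed.
A valid assignment using 5 registers: c=2, j=4, b=1, h=1, d=3, k=3, e=2, m=4, a=5. No two conflicting variables share a register.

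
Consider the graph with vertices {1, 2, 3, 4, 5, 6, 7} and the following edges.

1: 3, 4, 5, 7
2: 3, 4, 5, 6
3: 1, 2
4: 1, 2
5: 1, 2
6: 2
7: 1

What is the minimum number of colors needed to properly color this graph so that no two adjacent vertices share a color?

1 and 7 are adjacent, so at least 2 colors are needed.
2 colors suffice: color red → {1, 2}; color blue → {3, 4, 5, 6, 7}. Each edge has distinct colors on its endpoints.

2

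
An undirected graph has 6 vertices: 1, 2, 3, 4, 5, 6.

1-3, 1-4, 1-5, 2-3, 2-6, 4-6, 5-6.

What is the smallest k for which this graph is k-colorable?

The cycle 2-6-4-1-3-2 has odd length 5, so it cannot be 2-colored; at least 3 colors are needed.
One proper 3-coloring: 1=red, 2=blue, 3=green, 4=blue, 5=blue, 6=red. Each edge has distinct colors on its endpoints.

3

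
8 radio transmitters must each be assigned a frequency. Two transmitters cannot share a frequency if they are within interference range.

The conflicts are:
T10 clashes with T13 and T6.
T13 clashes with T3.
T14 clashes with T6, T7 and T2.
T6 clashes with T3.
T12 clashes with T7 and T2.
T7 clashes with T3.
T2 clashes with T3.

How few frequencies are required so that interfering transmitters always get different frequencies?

T6 and T3 conflict, so at least 2 frequencies are needed.
Using 2 frequencies: T10=1, T13=2, T14=1, T6=2, T12=1, T7=2, T2=2, T3=1. No two conflicting transmitters share a frequency.

2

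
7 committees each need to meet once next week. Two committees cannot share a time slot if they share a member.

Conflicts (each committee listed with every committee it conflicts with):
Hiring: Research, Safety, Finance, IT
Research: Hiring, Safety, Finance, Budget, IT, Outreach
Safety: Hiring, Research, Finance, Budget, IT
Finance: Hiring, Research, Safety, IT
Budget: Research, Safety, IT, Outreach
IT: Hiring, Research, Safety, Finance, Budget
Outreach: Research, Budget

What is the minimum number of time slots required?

5

Hiring, Research, Safety, Finance, IT pairwise conflict, so at least 5 time slots are needed.
A valid assignment using 5 time slots: Hiring=4, Research=1, Safety=3, Finance=5, Budget=4, IT=2, Outreach=2. Every pair that conflicts lands in different time slots.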